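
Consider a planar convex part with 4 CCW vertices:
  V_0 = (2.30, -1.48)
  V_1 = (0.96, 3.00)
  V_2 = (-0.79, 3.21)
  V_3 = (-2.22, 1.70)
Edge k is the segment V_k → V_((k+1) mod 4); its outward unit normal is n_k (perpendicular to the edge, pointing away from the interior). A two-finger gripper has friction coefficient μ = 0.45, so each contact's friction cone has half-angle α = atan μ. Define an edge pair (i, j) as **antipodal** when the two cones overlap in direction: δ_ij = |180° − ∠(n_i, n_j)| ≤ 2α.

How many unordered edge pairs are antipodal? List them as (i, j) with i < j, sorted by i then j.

count = 2; pairs: (0,3), (1,3)

α = atan 0.45 = 24.23°;  2α = 48.46°
n_0 = (+0.9581, +0.2866)
n_1 = (+0.1191, +0.9929)
n_2 = (-0.7261, +0.6876)
n_3 = (-0.5754, -0.8179)
  (0,1): δ = 113.50°  ·
  (0,2): δ = 60.09°  ·
  (0,3): δ = 38.22°  ✓
  (1,2): δ = 126.60°  ·
  (1,3): δ = 28.29°  ✓
  (2,3): δ = 81.69°  ·
antipodal pairs: 2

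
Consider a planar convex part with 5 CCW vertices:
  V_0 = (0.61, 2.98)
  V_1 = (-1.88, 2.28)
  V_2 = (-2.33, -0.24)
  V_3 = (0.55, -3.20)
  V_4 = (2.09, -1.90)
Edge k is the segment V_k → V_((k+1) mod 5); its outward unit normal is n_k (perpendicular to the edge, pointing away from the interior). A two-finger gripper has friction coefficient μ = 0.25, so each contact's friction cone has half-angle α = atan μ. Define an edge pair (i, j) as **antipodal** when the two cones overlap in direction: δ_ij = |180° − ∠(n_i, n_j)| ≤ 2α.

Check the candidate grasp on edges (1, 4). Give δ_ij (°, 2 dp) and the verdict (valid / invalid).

δ = 27.00°, valid

α = atan 0.25 = 14.04°;  2α = 28.07°
edge 1: e_1 = (-0.45, -2.52);  n_1 = (-0.9844, +0.1758)
edge 4: e_4 = (-1.48, +4.88);  n_4 = (+0.9570, +0.2902)
∠(n_1, n_4) = 153.00°
δ = |180° − 153.00°| = 27.00°
27.00° ≤ 2α = 28.07°  →  valid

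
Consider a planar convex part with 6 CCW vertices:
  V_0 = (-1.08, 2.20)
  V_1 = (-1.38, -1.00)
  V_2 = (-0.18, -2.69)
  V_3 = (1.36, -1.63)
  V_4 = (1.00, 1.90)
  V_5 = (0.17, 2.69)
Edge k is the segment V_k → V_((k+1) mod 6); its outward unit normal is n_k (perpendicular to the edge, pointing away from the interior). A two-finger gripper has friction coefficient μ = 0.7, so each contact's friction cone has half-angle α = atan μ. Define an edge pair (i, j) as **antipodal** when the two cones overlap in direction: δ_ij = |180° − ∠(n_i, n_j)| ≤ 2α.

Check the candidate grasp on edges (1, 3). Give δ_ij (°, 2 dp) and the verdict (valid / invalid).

δ = 29.55°, valid

α = atan 0.7 = 34.99°;  2α = 69.98°
edge 1: e_1 = (+1.20, -1.69);  n_1 = (-0.8154, -0.5790)
edge 3: e_3 = (-0.36, +3.53);  n_3 = (+0.9948, +0.1015)
∠(n_1, n_3) = 150.45°
δ = |180° − 150.45°| = 29.55°
29.55° ≤ 2α = 69.98°  →  valid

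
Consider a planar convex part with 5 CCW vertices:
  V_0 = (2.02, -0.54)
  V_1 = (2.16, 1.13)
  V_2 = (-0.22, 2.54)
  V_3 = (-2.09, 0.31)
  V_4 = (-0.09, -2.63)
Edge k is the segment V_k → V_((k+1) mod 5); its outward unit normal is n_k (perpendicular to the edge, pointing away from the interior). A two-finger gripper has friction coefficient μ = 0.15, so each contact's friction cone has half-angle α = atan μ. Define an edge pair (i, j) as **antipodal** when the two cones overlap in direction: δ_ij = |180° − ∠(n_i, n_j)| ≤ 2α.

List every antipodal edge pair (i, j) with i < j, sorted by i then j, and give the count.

count = 1; pairs: (2,4)

α = atan 0.15 = 8.53°;  2α = 17.06°
n_0 = (+0.9965, -0.0835)
n_1 = (+0.5097, +0.8604)
n_2 = (-0.7662, +0.6425)
n_3 = (-0.8268, -0.5625)
n_4 = (+0.7037, -0.7105)
  (0,1): δ = 115.85°  ·
  (0,2): δ = 35.19°  ·
  (0,3): δ = 39.02°  ·
  (0,4): δ = 139.52°  ·
  (1,2): δ = 99.34°  ·
  (1,3): δ = 25.13°  ·
  (1,4): δ = 75.37°  ·
  (2,3): δ = 105.79°  ·
  (2,4): δ = 5.29°  ✓
  (3,4): δ = 79.50°  ·
antipodal pairs: 1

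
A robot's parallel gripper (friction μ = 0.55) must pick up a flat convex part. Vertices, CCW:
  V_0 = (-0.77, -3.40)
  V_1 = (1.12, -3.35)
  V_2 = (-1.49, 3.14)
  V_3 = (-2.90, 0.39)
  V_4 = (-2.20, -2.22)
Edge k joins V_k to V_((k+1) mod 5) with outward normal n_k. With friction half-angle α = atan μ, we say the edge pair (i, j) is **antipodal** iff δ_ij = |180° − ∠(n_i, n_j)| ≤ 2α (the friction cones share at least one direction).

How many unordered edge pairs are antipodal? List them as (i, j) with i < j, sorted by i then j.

α = atan 0.55 = 28.81°;  2α = 57.62°
n_0 = (+0.0264, -0.9997)
n_1 = (+0.9278, +0.3731)
n_2 = (-0.8899, +0.4563)
n_3 = (-0.9659, -0.2590)
n_4 = (-0.6365, -0.7713)
  (0,1): δ = 69.61°  ·
  (0,2): δ = 61.34°  ·
  (0,3): δ = 103.50°  ·
  (0,4): δ = 138.96°  ·
  (1,2): δ = 49.05°  ✓
  (1,3): δ = 6.89°  ✓
  (1,4): δ = 28.56°  ✓
  (2,3): δ = 137.84°  ·
  (2,4): δ = 102.38°  ·
  (3,4): δ = 144.54°  ·
antipodal pairs: 3

count = 3; pairs: (1,2), (1,3), (1,4)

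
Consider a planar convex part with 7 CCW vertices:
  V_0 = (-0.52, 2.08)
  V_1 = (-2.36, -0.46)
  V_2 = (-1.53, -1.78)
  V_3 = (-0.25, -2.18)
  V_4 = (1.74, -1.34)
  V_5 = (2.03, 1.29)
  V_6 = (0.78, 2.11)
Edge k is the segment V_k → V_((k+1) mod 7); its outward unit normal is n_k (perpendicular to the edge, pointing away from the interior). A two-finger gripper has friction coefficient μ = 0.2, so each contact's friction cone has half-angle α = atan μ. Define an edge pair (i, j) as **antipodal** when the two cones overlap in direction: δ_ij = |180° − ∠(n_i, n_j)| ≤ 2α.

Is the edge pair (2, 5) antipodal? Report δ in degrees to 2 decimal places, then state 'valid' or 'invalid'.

α = atan 0.2 = 11.31°;  2α = 22.62°
edge 2: e_2 = (+1.28, -0.40);  n_2 = (-0.2983, -0.9545)
edge 5: e_5 = (-1.25, +0.82);  n_5 = (+0.5485, +0.8361)
∠(n_2, n_5) = 164.09°
δ = |180° − 164.09°| = 15.91°
15.91° ≤ 2α = 22.62°  →  valid

δ = 15.91°, valid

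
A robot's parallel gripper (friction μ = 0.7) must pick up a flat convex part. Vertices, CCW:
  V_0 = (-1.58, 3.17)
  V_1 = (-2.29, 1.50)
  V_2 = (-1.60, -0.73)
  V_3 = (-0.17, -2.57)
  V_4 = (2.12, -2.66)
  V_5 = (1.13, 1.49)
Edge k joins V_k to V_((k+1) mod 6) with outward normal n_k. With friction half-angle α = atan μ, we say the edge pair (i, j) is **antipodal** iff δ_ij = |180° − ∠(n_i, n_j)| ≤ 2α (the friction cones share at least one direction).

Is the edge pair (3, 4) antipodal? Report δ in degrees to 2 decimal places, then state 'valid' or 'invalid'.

δ = 74.33°, invalid

α = atan 0.7 = 34.99°;  2α = 69.98°
edge 3: e_3 = (+2.29, -0.09);  n_3 = (-0.0393, -0.9992)
edge 4: e_4 = (-0.99, +4.15);  n_4 = (+0.9727, +0.2320)
∠(n_3, n_4) = 105.67°
δ = |180° − 105.67°| = 74.33°
74.33° > 2α = 69.98°  →  invalid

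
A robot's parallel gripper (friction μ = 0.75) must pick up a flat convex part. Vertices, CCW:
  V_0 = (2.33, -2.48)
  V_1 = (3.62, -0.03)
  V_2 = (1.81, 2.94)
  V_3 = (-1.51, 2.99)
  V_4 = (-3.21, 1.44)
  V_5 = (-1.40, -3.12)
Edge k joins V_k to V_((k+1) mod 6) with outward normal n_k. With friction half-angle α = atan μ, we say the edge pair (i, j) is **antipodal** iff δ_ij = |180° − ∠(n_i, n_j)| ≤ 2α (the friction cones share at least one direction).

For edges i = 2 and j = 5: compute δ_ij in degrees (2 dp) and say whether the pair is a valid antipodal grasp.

α = atan 0.75 = 36.87°;  2α = 73.74°
edge 2: e_2 = (-3.32, +0.05);  n_2 = (+0.0151, +0.9999)
edge 5: e_5 = (+3.73, +0.64);  n_5 = (+0.1691, -0.9856)
∠(n_2, n_5) = 169.40°
δ = |180° − 169.40°| = 10.60°
10.60° ≤ 2α = 73.74°  →  valid

δ = 10.60°, valid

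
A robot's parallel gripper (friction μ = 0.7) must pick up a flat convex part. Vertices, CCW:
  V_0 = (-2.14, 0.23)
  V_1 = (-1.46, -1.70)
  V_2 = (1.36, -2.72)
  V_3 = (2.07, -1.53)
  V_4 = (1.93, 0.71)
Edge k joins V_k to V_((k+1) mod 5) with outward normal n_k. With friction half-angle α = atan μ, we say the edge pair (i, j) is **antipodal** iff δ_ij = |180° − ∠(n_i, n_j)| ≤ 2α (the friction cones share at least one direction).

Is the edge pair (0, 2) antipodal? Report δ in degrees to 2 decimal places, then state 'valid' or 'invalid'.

δ = 50.23°, valid

α = atan 0.7 = 34.99°;  2α = 69.98°
edge 0: e_0 = (+0.68, -1.93);  n_0 = (-0.9432, -0.3323)
edge 2: e_2 = (+0.71, +1.19);  n_2 = (+0.8588, -0.5124)
∠(n_0, n_2) = 129.77°
δ = |180° − 129.77°| = 50.23°
50.23° ≤ 2α = 69.98°  →  valid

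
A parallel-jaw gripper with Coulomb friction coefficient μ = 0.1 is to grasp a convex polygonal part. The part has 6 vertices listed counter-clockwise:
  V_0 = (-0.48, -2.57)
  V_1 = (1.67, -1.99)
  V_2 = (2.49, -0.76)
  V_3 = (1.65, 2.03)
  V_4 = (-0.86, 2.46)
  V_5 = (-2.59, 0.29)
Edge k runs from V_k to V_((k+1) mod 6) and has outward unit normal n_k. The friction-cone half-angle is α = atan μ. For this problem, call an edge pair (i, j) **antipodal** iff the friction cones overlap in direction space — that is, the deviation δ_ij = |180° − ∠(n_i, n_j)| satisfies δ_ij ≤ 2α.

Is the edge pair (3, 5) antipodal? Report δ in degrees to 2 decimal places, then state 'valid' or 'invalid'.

α = atan 0.1 = 5.71°;  2α = 11.42°
edge 3: e_3 = (-2.51, +0.43);  n_3 = (+0.1689, +0.9856)
edge 5: e_5 = (+2.11, -2.86);  n_5 = (-0.8047, -0.5937)
∠(n_3, n_5) = 136.14°
δ = |180° − 136.14°| = 43.86°
43.86° > 2α = 11.42°  →  invalid

δ = 43.86°, invalid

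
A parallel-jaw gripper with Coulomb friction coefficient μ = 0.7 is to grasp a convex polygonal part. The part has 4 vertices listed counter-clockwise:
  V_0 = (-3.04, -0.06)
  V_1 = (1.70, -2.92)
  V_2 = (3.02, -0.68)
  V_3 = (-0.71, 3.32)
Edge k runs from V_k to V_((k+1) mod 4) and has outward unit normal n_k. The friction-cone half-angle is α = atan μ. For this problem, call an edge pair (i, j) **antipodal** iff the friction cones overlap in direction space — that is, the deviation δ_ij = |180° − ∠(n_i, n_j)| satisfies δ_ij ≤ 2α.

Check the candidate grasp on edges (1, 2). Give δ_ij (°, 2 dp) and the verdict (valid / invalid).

α = atan 0.7 = 34.99°;  2α = 69.98°
edge 1: e_1 = (+1.32, +2.24);  n_1 = (+0.8615, -0.5077)
edge 2: e_2 = (-3.73, +4.00);  n_2 = (+0.7314, +0.6820)
∠(n_1, n_2) = 73.51°
δ = |180° − 73.51°| = 106.49°
106.49° > 2α = 69.98°  →  invalid

δ = 106.49°, invalid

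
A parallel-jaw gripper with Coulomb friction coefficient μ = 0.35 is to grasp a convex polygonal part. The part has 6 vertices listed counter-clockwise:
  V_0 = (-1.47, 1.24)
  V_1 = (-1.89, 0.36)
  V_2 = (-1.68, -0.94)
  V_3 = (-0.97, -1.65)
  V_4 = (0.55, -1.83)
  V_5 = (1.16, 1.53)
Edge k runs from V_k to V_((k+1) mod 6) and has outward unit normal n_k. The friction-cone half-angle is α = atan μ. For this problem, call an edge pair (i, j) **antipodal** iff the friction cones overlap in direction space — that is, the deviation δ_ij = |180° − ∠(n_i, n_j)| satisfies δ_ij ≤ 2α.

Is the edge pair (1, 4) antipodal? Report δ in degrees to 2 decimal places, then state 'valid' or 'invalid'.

δ = 19.47°, valid

α = atan 0.35 = 19.29°;  2α = 38.58°
edge 1: e_1 = (+0.21, -1.30);  n_1 = (-0.9872, -0.1595)
edge 4: e_4 = (+0.61, +3.36);  n_4 = (+0.9839, -0.1786)
∠(n_1, n_4) = 160.53°
δ = |180° − 160.53°| = 19.47°
19.47° ≤ 2α = 38.58°  →  valid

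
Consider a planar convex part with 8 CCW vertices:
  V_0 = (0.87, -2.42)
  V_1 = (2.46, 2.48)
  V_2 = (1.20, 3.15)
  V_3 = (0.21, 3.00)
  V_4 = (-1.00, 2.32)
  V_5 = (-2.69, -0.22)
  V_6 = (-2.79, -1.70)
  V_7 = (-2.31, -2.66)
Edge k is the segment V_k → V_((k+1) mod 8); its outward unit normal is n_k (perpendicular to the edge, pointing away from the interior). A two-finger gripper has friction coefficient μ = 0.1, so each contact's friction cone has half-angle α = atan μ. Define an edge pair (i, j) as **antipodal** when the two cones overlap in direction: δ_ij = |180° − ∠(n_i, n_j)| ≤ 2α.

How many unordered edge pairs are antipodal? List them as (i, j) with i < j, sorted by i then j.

count = 1; pairs: (2,7)

α = atan 0.1 = 5.71°;  2α = 11.42°
n_0 = (+0.9512, -0.3086)
n_1 = (+0.4695, +0.8829)
n_2 = (-0.1498, +0.9887)
n_3 = (-0.4899, +0.8718)
n_4 = (-0.8326, +0.5539)
n_5 = (-0.9977, +0.0674)
n_6 = (-0.8944, -0.4472)
n_7 = (+0.0753, -0.9972)
  (0,1): δ = 100.02°  ·
  (0,2): δ = 63.41°  ·
  (0,3): δ = 42.69°  ·
  (0,4): δ = 15.66°  ·
  (0,5): δ = 14.11°  ·
  (0,6): δ = 44.54°  ·
  (0,7): δ = 112.29°  ·
  (1,2): δ = 143.38°  ·
  (1,3): δ = 122.66°  ·
  (1,4): δ = 95.64°  ·
  (1,5): δ = 65.86°  ·
  (1,6): δ = 35.43°  ·
  (1,7): δ = 32.32°  ·
  (2,3): δ = 159.28°  ·
  (2,4): δ = 132.25°  ·
  (2,5): δ = 102.48°  ·
  (2,6): δ = 72.05°  ·
  (2,7): δ = 4.30°  ✓
  (3,4): δ = 152.97°  ·
  (3,5): δ = 123.20°  ·
  (3,6): δ = 92.77°  ·
  (3,7): δ = 25.02°  ·
  (4,5): δ = 150.23°  ·
  (4,6): δ = 119.80°  ·
  (4,7): δ = 52.05°  ·
  (5,6): δ = 149.57°  ·
  (5,7): δ = 81.82°  ·
  (6,7): δ = 112.25°  ·
antipodal pairs: 1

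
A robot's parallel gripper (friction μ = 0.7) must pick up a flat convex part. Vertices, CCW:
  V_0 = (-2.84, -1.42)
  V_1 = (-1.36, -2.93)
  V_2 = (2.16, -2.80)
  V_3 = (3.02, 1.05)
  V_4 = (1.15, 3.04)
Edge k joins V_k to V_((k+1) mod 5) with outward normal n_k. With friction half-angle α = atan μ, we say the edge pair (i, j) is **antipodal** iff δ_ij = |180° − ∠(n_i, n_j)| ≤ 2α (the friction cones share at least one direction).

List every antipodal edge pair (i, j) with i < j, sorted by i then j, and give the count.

count = 5; pairs: (0,2), (0,3), (1,3), (1,4), (2,4)

α = atan 0.7 = 34.99°;  2α = 69.98°
n_0 = (-0.7142, -0.7000)
n_1 = (+0.0369, -0.9993)
n_2 = (+0.9759, -0.2180)
n_3 = (+0.7287, +0.6848)
n_4 = (-0.7453, +0.6667)
  (0,1): δ = 132.31°  ·
  (0,2): δ = 57.02°  ✓
  (0,3): δ = 1.21°  ✓
  (0,4): δ = 93.76°  ·
  (1,2): δ = 104.71°  ·
  (1,3): δ = 48.90°  ✓
  (1,4): δ = 46.07°  ✓
  (2,3): δ = 124.19°  ·
  (2,4): δ = 29.22°  ✓
  (3,4): δ = 85.04°  ·
antipodal pairs: 5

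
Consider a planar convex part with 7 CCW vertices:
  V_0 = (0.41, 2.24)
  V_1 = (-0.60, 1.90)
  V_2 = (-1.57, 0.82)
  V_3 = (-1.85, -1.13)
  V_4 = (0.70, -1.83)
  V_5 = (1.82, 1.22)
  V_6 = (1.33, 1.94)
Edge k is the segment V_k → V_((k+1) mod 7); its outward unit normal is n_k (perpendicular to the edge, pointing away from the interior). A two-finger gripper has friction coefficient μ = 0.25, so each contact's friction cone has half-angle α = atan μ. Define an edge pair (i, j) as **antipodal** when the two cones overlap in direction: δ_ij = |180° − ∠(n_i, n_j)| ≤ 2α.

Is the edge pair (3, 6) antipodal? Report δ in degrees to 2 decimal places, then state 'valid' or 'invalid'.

α = atan 0.25 = 14.04°;  2α = 28.07°
edge 3: e_3 = (+2.55, -0.70);  n_3 = (-0.2647, -0.9643)
edge 6: e_6 = (-0.92, +0.30);  n_6 = (+0.3100, +0.9507)
∠(n_3, n_6) = 177.29°
δ = |180° − 177.29°| = 2.71°
2.71° ≤ 2α = 28.07°  →  valid

δ = 2.71°, valid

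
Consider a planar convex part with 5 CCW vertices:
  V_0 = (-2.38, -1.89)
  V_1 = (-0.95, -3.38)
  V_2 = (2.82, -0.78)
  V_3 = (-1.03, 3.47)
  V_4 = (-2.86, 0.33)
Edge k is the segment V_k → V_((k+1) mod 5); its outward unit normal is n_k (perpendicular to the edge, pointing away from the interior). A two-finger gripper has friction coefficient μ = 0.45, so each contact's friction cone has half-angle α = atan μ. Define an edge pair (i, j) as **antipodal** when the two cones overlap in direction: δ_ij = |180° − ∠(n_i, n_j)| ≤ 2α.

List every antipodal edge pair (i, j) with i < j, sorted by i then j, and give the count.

count = 3; pairs: (0,2), (1,3), (2,4)

α = atan 0.45 = 24.23°;  2α = 48.46°
n_0 = (-0.7215, -0.6924)
n_1 = (+0.5677, -0.8232)
n_2 = (+0.7411, +0.6714)
n_3 = (-0.8640, +0.5035)
n_4 = (-0.9774, -0.2113)
  (0,1): δ = 99.23°  ·
  (0,2): δ = 1.65°  ✓
  (0,3): δ = 105.94°  ·
  (0,4): δ = 148.38°  ·
  (1,2): δ = 82.42°  ·
  (1,3): δ = 25.17°  ✓
  (1,4): δ = 67.61°  ·
  (2,3): δ = 72.41°  ·
  (2,4): δ = 29.97°  ✓
  (3,4): δ = 137.57°  ·
antipodal pairs: 3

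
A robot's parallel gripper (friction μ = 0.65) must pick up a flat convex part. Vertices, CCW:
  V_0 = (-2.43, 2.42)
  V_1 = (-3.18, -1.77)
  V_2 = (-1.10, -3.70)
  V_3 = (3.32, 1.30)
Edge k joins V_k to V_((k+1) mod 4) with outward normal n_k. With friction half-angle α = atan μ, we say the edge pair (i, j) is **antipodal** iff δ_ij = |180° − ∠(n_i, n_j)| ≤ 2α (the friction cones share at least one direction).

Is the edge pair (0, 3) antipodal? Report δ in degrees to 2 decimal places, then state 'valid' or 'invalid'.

δ = 89.13°, invalid

α = atan 0.65 = 33.02°;  2α = 66.05°
edge 0: e_0 = (-0.75, -4.19);  n_0 = (-0.9844, +0.1762)
edge 3: e_3 = (-5.75, +1.12);  n_3 = (+0.1912, +0.9816)
∠(n_0, n_3) = 90.87°
δ = |180° − 90.87°| = 89.13°
89.13° > 2α = 66.05°  →  invalid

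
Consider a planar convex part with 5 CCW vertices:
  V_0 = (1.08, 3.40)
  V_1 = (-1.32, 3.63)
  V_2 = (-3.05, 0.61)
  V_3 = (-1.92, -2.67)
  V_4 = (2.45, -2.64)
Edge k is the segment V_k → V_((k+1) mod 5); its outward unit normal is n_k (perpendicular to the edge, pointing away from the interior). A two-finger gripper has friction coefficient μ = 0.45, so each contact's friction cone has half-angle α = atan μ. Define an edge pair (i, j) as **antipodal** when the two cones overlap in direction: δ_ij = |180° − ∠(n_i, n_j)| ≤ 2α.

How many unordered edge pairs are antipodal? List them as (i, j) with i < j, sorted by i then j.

count = 3; pairs: (0,3), (1,4), (2,4)

α = atan 0.45 = 24.23°;  2α = 48.46°
n_0 = (+0.0954, +0.9954)
n_1 = (-0.8677, +0.4971)
n_2 = (-0.9455, -0.3257)
n_3 = (+0.0069, -1.0000)
n_4 = (+0.9752, +0.2212)
  (0,1): δ = 114.33°  ·
  (0,2): δ = 65.52°  ·
  (0,3): δ = 5.87°  ✓
  (0,4): δ = 108.25°  ·
  (1,2): δ = 131.18°  ·
  (1,3): δ = 59.80°  ·
  (1,4): δ = 42.59°  ✓
  (2,3): δ = 108.62°  ·
  (2,4): δ = 6.23°  ✓
  (3,4): δ = 77.61°  ·
antipodal pairs: 3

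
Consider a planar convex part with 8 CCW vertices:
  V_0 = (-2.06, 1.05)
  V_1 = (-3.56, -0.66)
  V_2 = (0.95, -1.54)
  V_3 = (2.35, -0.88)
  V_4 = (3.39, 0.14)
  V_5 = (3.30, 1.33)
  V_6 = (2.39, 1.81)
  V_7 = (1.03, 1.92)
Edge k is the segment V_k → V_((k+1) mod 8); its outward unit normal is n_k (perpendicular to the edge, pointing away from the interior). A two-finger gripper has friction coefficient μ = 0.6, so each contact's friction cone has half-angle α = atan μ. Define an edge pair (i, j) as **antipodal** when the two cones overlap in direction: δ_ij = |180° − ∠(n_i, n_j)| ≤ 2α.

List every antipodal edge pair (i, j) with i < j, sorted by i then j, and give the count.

count = 12; pairs: (0,1), (0,2), (0,3), (0,4), (1,5), (1,6), (1,7), (2,5), (2,6), (2,7), (3,6), (3,7)

α = atan 0.6 = 30.96°;  2α = 61.93°
n_0 = (-0.7518, +0.6594)
n_1 = (-0.1915, -0.9815)
n_2 = (+0.4264, -0.9045)
n_3 = (+0.7002, -0.7139)
n_4 = (+0.9972, +0.0754)
n_5 = (+0.4665, +0.8845)
n_6 = (+0.0806, +0.9967)
n_7 = (-0.2710, +0.9626)
  (0,1): δ = 59.78°  ✓
  (0,2): δ = 23.50°  ✓
  (0,3): δ = 4.30°  ✓
  (0,4): δ = 45.58°  ✓
  (0,5): δ = 103.45°  ·
  (0,6): δ = 126.63°  ·
  (0,7): δ = 146.98°  ·
  (1,2): δ = 143.72°  ·
  (1,3): δ = 124.52°  ·
  (1,4): δ = 74.63°  ·
  (1,5): δ = 16.77°  ✓
  (1,6): δ = 6.42°  ✓
  (1,7): δ = 26.77°  ✓
  (2,3): δ = 160.80°  ·
  (2,4): δ = 110.92°  ·
  (2,5): δ = 53.05°  ✓
  (2,6): δ = 29.86°  ✓
  (2,7): δ = 9.52°  ✓
  (3,4): δ = 130.12°  ·
  (3,5): δ = 72.25°  ·
  (3,6): δ = 49.07°  ✓
  (3,7): δ = 28.72°  ✓
  (4,5): δ = 122.14°  ·
  (4,6): δ = 98.95°  ·
  (4,7): δ = 78.60°  ·
  (5,6): δ = 156.81°  ·
  (5,7): δ = 136.46°  ·
  (6,7): δ = 159.65°  ·
antipodal pairs: 12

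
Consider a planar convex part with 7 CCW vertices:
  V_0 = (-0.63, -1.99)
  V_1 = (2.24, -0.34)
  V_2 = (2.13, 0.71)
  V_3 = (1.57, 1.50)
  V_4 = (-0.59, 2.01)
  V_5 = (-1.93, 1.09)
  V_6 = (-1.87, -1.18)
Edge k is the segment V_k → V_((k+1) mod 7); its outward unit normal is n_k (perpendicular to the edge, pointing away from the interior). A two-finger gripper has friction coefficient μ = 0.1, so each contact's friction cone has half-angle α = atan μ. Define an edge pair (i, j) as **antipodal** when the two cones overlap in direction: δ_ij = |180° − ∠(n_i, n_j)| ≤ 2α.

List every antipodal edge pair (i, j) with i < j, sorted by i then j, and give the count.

count = 2; pairs: (0,4), (1,5)

α = atan 0.1 = 5.71°;  2α = 11.42°
n_0 = (+0.4984, -0.8669)
n_1 = (+0.9946, +0.1042)
n_2 = (+0.8158, +0.5783)
n_3 = (+0.2298, +0.9732)
n_4 = (-0.5660, +0.8244)
n_5 = (-0.9997, -0.0264)
n_6 = (-0.5469, -0.8372)
  (0,1): δ = 113.91°  ·
  (0,2): δ = 84.56°  ·
  (0,3): δ = 43.18°  ·
  (0,4): δ = 4.58°  ✓
  (0,5): δ = 61.62°  ·
  (0,6): δ = 116.95°  ·
  (1,2): δ = 150.65°  ·
  (1,3): δ = 109.27°  ·
  (1,4): δ = 61.51°  ·
  (1,5): δ = 4.47°  ✓
  (1,6): δ = 50.87°  ·
  (2,3): δ = 138.62°  ·
  (2,4): δ = 90.86°  ·
  (2,5): δ = 33.82°  ·
  (2,6): δ = 21.52°  ·
  (3,4): δ = 132.24°  ·
  (3,5): δ = 75.20°  ·
  (3,6): δ = 19.87°  ·
  (4,5): δ = 122.96°  ·
  (4,6): δ = 67.63°  ·
  (5,6): δ = 124.67°  ·
antipodal pairs: 2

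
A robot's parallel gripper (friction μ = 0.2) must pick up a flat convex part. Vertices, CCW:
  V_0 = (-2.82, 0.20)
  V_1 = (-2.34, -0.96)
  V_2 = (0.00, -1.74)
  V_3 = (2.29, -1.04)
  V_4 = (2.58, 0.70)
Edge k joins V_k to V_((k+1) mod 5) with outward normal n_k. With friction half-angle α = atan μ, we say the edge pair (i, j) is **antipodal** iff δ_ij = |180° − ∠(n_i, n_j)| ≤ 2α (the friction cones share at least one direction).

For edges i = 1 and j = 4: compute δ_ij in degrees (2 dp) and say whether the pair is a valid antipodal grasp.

α = atan 0.2 = 11.31°;  2α = 22.62°
edge 1: e_1 = (+2.34, -0.78);  n_1 = (-0.3162, -0.9487)
edge 4: e_4 = (-5.40, -0.50);  n_4 = (-0.0922, +0.9957)
∠(n_1, n_4) = 156.27°
δ = |180° − 156.27°| = 23.73°
23.73° > 2α = 22.62°  →  invalid

δ = 23.73°, invalid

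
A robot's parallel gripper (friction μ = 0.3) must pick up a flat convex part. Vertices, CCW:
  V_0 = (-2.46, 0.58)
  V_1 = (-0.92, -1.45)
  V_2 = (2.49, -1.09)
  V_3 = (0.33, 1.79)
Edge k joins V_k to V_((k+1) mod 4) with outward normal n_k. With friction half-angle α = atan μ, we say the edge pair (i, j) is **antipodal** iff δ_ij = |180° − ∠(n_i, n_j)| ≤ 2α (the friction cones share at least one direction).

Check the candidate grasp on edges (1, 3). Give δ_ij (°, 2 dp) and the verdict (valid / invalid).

α = atan 0.3 = 16.70°;  2α = 33.40°
edge 1: e_1 = (+3.41, +0.36);  n_1 = (+0.1050, -0.9945)
edge 3: e_3 = (-2.79, -1.21);  n_3 = (-0.3979, +0.9174)
∠(n_1, n_3) = 162.58°
δ = |180° − 162.58°| = 17.42°
17.42° ≤ 2α = 33.40°  →  valid

δ = 17.42°, valid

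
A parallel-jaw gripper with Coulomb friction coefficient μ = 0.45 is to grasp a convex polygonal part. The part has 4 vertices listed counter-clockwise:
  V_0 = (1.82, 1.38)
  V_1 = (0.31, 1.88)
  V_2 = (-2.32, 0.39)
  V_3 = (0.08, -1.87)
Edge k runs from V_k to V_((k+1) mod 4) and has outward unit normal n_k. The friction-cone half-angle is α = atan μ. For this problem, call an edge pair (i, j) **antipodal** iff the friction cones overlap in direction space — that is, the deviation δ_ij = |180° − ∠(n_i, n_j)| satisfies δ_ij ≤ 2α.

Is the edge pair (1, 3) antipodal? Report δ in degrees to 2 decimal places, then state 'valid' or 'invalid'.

α = atan 0.45 = 24.23°;  2α = 48.46°
edge 1: e_1 = (-2.63, -1.49);  n_1 = (-0.4929, +0.8701)
edge 3: e_3 = (+1.74, +3.25);  n_3 = (+0.8816, -0.4720)
∠(n_1, n_3) = 147.70°
δ = |180° − 147.70°| = 32.30°
32.30° ≤ 2α = 48.46°  →  valid

δ = 32.30°, valid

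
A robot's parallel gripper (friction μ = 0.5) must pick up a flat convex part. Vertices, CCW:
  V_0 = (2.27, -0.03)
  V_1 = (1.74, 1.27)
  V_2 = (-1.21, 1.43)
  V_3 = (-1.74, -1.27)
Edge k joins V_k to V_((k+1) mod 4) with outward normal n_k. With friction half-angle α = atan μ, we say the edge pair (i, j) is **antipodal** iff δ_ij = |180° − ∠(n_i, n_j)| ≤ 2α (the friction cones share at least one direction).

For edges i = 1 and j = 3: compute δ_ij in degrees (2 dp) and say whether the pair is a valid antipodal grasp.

δ = 20.29°, valid

α = atan 0.5 = 26.57°;  2α = 53.13°
edge 1: e_1 = (-2.95, +0.16);  n_1 = (+0.0542, +0.9985)
edge 3: e_3 = (+4.01, +1.24);  n_3 = (+0.2954, -0.9554)
∠(n_1, n_3) = 159.71°
δ = |180° − 159.71°| = 20.29°
20.29° ≤ 2α = 53.13°  →  valid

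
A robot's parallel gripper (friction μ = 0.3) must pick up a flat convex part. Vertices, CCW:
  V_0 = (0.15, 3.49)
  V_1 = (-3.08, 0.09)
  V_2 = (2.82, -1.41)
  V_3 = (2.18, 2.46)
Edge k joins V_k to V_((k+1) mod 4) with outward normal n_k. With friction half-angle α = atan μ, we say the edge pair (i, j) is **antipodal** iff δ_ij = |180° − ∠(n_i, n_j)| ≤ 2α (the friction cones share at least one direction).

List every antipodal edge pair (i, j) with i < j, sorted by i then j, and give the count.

count = 1; pairs: (1,3)

α = atan 0.3 = 16.70°;  2α = 33.40°
n_0 = (-0.7250, +0.6887)
n_1 = (-0.2464, -0.9692)
n_2 = (+0.9866, +0.1632)
n_3 = (+0.4525, +0.8918)
  (0,1): δ = 60.73°  ·
  (0,2): δ = 52.92°  ·
  (0,3): δ = 106.63°  ·
  (1,2): δ = 66.35°  ·
  (1,3): δ = 12.64°  ✓
  (2,3): δ = 126.29°  ·
antipodal pairs: 1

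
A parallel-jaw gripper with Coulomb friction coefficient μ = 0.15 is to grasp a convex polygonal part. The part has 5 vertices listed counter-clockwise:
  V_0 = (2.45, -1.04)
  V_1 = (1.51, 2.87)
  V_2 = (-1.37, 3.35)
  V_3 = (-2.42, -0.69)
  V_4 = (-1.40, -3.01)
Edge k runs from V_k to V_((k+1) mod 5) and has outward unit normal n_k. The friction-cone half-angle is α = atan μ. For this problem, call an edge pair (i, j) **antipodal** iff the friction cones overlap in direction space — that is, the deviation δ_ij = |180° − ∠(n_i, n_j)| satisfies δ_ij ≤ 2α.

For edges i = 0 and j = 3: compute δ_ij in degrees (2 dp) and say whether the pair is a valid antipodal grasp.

α = atan 0.15 = 8.53°;  2α = 17.06°
edge 0: e_0 = (-0.94, +3.91);  n_0 = (+0.9723, +0.2337)
edge 3: e_3 = (+1.02, -2.32);  n_3 = (-0.9154, -0.4025)
∠(n_0, n_3) = 169.78°
δ = |180° − 169.78°| = 10.22°
10.22° ≤ 2α = 17.06°  →  valid

δ = 10.22°, valid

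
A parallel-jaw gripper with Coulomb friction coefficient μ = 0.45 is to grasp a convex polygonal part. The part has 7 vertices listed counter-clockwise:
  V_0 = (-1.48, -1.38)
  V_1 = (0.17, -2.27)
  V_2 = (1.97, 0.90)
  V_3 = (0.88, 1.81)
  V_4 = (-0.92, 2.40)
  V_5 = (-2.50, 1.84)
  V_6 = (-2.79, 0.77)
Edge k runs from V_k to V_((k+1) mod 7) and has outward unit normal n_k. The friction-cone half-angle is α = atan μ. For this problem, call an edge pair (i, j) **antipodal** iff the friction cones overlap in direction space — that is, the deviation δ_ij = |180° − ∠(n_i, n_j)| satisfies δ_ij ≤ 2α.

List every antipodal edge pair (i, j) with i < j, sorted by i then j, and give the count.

count = 7; pairs: (0,2), (0,3), (0,4), (1,4), (1,5), (2,6), (3,6)

α = atan 0.45 = 24.23°;  2α = 48.46°
n_0 = (-0.4747, -0.8801)
n_1 = (+0.8696, -0.4938)
n_2 = (+0.6409, +0.7676)
n_3 = (+0.3115, +0.9503)
n_4 = (-0.3341, +0.9425)
n_5 = (-0.9652, +0.2616)
n_6 = (-0.8540, -0.5203)
  (0,1): δ = 91.25°  ·
  (0,2): δ = 11.52°  ✓
  (0,3): δ = 10.19°  ✓
  (0,4): δ = 47.86°  ✓
  (0,5): δ = 103.18°  ·
  (0,6): δ = 149.70°  ·
  (1,2): δ = 100.27°  ·
  (1,3): δ = 78.56°  ·
  (1,4): δ = 40.90°  ✓
  (1,5): δ = 14.42°  ✓
  (1,6): δ = 60.94°  ·
  (2,3): δ = 158.29°  ·
  (2,4): δ = 120.63°  ·
  (2,5): δ = 65.31°  ·
  (2,6): δ = 18.79°  ✓
  (3,4): δ = 142.34°  ·
  (3,5): δ = 87.02°  ·
  (3,6): δ = 40.50°  ✓
  (4,5): δ = 124.68°  ·
  (4,6): δ = 78.16°  ·
  (5,6): δ = 133.48°  ·
antipodal pairs: 7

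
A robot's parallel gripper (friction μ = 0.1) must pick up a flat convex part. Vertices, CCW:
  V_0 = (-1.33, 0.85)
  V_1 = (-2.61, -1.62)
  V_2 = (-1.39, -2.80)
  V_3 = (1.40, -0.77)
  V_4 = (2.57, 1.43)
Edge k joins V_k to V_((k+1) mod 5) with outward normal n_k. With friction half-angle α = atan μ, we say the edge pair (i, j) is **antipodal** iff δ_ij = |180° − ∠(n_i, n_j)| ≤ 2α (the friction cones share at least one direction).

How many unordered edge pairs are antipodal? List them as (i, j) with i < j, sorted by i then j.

α = atan 0.1 = 5.71°;  2α = 11.42°
n_0 = (-0.8879, +0.4601)
n_1 = (-0.6952, -0.7188)
n_2 = (+0.5883, -0.8086)
n_3 = (+0.8829, -0.4695)
n_4 = (-0.1471, +0.9891)
  (0,1): δ = 106.65°  ·
  (0,2): δ = 26.57°  ·
  (0,3): δ = 0.61°  ✓
  (0,4): δ = 125.85°  ·
  (1,2): δ = 99.92°  ·
  (1,3): δ = 73.96°  ·
  (1,4): δ = 52.50°  ·
  (2,3): δ = 154.04°  ·
  (2,4): δ = 27.58°  ·
  (3,4): δ = 53.54°  ·
antipodal pairs: 1

count = 1; pairs: (0,3)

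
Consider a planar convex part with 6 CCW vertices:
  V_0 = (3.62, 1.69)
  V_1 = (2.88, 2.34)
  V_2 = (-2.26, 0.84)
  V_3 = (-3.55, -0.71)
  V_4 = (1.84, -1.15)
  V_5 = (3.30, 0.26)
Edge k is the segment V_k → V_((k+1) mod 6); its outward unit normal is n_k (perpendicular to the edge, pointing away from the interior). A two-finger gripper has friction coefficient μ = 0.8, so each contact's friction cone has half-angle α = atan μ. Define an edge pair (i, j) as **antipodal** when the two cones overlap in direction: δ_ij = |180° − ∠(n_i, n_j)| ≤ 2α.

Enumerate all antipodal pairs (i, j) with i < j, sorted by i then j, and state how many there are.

α = atan 0.8 = 38.66°;  2α = 77.32°
n_0 = (+0.6599, +0.7513)
n_1 = (-0.2801, +0.9600)
n_2 = (-0.7686, +0.6397)
n_3 = (-0.0814, -0.9967)
n_4 = (+0.6947, -0.7193)
n_5 = (+0.9759, -0.2184)
  (0,1): δ = 122.44°  ·
  (0,2): δ = 88.47°  ·
  (0,3): δ = 36.63°  ✓
  (0,4): δ = 85.30°  ·
  (0,5): δ = 118.68°  ·
  (1,2): δ = 146.04°  ·
  (1,3): δ = 20.94°  ✓
  (1,4): δ = 27.73°  ✓
  (1,5): δ = 61.12°  ✓
  (2,3): δ = 54.90°  ✓
  (2,4): δ = 6.23°  ✓
  (2,5): δ = 27.16°  ✓
  (3,4): δ = 131.33°  ·
  (3,5): δ = 97.95°  ·
  (4,5): δ = 146.62°  ·
antipodal pairs: 7

count = 7; pairs: (0,3), (1,3), (1,4), (1,5), (2,3), (2,4), (2,5)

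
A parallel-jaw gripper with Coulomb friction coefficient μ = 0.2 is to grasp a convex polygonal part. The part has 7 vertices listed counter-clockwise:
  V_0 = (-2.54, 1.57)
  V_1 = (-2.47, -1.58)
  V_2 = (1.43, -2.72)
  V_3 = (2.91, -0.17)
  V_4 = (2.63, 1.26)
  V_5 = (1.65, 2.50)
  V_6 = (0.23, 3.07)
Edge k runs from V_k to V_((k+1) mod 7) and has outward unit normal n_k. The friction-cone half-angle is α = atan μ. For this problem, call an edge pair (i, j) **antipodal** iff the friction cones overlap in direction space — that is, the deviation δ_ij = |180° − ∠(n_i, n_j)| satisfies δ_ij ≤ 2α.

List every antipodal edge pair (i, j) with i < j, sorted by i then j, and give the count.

α = atan 0.2 = 11.31°;  2α = 22.62°
n_0 = (-0.9998, -0.0222)
n_1 = (-0.2806, -0.9598)
n_2 = (+0.8649, -0.5020)
n_3 = (+0.9814, +0.1922)
n_4 = (+0.7846, +0.6201)
n_5 = (+0.3725, +0.9280)
n_6 = (-0.4762, +0.8793)
  (0,1): δ = 107.57°  ·
  (0,2): δ = 31.40°  ·
  (0,3): δ = 9.81°  ✓
  (0,4): δ = 37.05°  ·
  (0,5): δ = 66.86°  ·
  (0,6): δ = 117.16°  ·
  (1,2): δ = 103.84°  ·
  (1,3): δ = 62.63°  ·
  (1,4): δ = 35.39°  ·
  (1,5): δ = 5.58°  ✓
  (1,6): δ = 44.73°  ·
  (2,3): δ = 138.79°  ·
  (2,4): δ = 111.55°  ·
  (2,5): δ = 81.74°  ·
  (2,6): δ = 31.43°  ·
  (3,4): δ = 152.76°  ·
  (3,5): δ = 122.95°  ·
  (3,6): δ = 72.64°  ·
  (4,5): δ = 150.19°  ·
  (4,6): δ = 99.88°  ·
  (5,6): δ = 129.69°  ·
antipodal pairs: 2

count = 2; pairs: (0,3), (1,5)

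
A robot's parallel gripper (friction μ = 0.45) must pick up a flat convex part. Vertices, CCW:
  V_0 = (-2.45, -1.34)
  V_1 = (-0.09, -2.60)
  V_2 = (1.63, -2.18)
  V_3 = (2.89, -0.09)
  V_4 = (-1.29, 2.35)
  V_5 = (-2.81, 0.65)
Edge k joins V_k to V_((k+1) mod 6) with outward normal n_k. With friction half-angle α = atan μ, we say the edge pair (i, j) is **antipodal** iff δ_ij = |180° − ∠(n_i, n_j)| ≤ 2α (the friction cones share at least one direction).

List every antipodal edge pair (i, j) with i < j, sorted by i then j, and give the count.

count = 5; pairs: (0,3), (1,3), (1,4), (2,4), (2,5)

α = atan 0.45 = 24.23°;  2α = 48.46°
n_0 = (-0.4710, -0.8821)
n_1 = (+0.2372, -0.9715)
n_2 = (+0.8564, -0.5163)
n_3 = (+0.5041, +0.8636)
n_4 = (-0.7455, +0.6665)
n_5 = (-0.9840, -0.1780)
  (0,1): δ = 138.18°  ·
  (0,2): δ = 92.99°  ·
  (0,3): δ = 2.18°  ✓
  (0,4): δ = 76.30°  ·
  (0,5): δ = 128.35°  ·
  (1,2): δ = 134.81°  ·
  (1,3): δ = 44.00°  ✓
  (1,4): δ = 34.48°  ✓
  (1,5): δ = 86.53°  ·
  (2,3): δ = 89.19°  ·
  (2,4): δ = 10.72°  ✓
  (2,5): δ = 41.34°  ✓
  (3,4): δ = 101.53°  ·
  (3,5): δ = 49.47°  ·
  (4,5): δ = 127.95°  ·
antipodal pairs: 5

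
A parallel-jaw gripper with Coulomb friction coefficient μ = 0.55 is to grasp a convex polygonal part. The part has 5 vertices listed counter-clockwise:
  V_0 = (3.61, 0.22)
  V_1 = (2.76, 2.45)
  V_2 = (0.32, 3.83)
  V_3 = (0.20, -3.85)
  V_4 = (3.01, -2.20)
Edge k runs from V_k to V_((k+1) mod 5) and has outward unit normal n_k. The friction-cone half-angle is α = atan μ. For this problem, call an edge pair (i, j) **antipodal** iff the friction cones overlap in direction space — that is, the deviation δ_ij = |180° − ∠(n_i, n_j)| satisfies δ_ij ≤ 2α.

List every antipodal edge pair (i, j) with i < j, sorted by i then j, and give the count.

α = atan 0.55 = 28.81°;  2α = 57.62°
n_0 = (+0.9344, +0.3562)
n_1 = (+0.4923, +0.8704)
n_2 = (-0.9999, +0.0156)
n_3 = (+0.5063, -0.8623)
n_4 = (+0.9706, -0.2406)
  (0,1): δ = 140.36°  ·
  (0,2): δ = 21.76°  ✓
  (0,3): δ = 99.56°  ·
  (0,4): δ = 145.21°  ·
  (1,2): δ = 61.40°  ·
  (1,3): δ = 59.91°  ·
  (1,4): δ = 105.57°  ·
  (2,3): δ = 58.68°  ·
  (2,4): δ = 13.03°  ✓
  (3,4): δ = 134.35°  ·
antipodal pairs: 2

count = 2; pairs: (0,2), (2,4)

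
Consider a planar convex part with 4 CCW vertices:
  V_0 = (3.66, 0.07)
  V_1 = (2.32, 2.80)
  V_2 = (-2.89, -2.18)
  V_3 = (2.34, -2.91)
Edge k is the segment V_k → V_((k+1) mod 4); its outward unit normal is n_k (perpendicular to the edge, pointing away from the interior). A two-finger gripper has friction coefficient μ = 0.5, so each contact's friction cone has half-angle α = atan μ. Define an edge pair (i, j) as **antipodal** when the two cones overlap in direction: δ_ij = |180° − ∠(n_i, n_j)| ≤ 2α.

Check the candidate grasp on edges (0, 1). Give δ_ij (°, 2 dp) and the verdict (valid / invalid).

α = atan 0.5 = 26.57°;  2α = 53.13°
edge 0: e_0 = (-1.34, +2.73);  n_0 = (+0.8977, +0.4406)
edge 1: e_1 = (-5.21, -4.98);  n_1 = (-0.6910, +0.7229)
∠(n_0, n_1) = 107.56°
δ = |180° − 107.56°| = 72.44°
72.44° > 2α = 53.13°  →  invalid

δ = 72.44°, invalid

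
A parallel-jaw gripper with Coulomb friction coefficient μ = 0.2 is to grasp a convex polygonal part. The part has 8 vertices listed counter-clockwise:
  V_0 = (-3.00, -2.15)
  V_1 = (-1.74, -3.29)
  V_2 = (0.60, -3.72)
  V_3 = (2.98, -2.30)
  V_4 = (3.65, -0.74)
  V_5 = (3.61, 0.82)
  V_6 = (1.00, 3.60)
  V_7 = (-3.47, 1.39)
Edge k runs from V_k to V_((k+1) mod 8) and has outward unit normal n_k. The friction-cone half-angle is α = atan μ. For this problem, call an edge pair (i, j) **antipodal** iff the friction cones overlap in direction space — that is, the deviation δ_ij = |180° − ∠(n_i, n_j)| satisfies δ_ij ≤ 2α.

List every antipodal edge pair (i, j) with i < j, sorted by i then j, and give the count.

α = atan 0.2 = 11.31°;  2α = 22.62°
n_0 = (-0.6709, -0.7415)
n_1 = (-0.1807, -0.9835)
n_2 = (+0.5124, -0.8588)
n_3 = (+0.9188, -0.3946)
n_4 = (+0.9997, +0.0256)
n_5 = (+0.7290, +0.6845)
n_6 = (-0.4432, +0.8964)
n_7 = (-0.9913, -0.1316)
  (0,1): δ = 148.27°  ·
  (0,2): δ = 107.04°  ·
  (0,3): δ = 71.11°  ·
  (0,4): δ = 46.39°  ·
  (0,5): δ = 4.67°  ✓
  (0,6): δ = 68.45°  ·
  (0,7): δ = 139.70°  ·
  (1,2): δ = 138.77°  ·
  (1,3): δ = 102.83°  ·
  (1,4): δ = 78.12°  ·
  (1,5): δ = 36.39°  ·
  (1,6): δ = 36.72°  ·
  (1,7): δ = 107.98°  ·
  (2,3): δ = 144.06°  ·
  (2,4): δ = 119.35°  ·
  (2,5): δ = 77.63°  ·
  (2,6): δ = 4.51°  ✓
  (2,7): δ = 66.74°  ·
  (3,4): δ = 155.29°  ·
  (3,5): δ = 113.56°  ·
  (3,6): δ = 40.45°  ·
  (3,7): δ = 30.81°  ·
  (4,5): δ = 138.28°  ·
  (4,6): δ = 65.16°  ·
  (4,7): δ = 6.09°  ✓
  (5,6): δ = 106.89°  ·
  (5,7): δ = 35.63°  ·
  (6,7): δ = 108.75°  ·
antipodal pairs: 3

count = 3; pairs: (0,5), (2,6), (4,7)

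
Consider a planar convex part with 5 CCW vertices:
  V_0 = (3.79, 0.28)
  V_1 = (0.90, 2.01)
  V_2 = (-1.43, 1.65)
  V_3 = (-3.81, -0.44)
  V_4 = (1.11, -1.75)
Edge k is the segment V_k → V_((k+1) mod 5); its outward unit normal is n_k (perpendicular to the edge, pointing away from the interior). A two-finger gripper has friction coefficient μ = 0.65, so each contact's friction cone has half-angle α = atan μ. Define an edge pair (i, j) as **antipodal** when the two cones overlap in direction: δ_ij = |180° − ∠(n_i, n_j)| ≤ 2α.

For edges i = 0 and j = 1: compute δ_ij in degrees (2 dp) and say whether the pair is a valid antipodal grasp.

δ = 140.31°, invalid

α = atan 0.65 = 33.02°;  2α = 66.05°
edge 0: e_0 = (-2.89, +1.73);  n_0 = (+0.5136, +0.8580)
edge 1: e_1 = (-2.33, -0.36);  n_1 = (-0.1527, +0.9883)
∠(n_0, n_1) = 39.69°
δ = |180° − 39.69°| = 140.31°
140.31° > 2α = 66.05°  →  invalid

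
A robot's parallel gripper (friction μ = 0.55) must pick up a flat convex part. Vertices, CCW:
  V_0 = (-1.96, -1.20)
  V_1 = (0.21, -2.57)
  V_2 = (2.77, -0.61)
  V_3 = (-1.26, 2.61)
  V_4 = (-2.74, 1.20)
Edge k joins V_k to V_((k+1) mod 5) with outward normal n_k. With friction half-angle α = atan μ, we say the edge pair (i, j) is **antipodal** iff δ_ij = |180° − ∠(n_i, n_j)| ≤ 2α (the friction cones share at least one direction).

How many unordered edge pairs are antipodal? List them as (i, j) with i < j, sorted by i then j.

α = atan 0.55 = 28.81°;  2α = 57.62°
n_0 = (-0.5338, -0.8456)
n_1 = (+0.6079, -0.7940)
n_2 = (+0.6242, +0.7812)
n_3 = (-0.6898, +0.7240)
n_4 = (-0.9510, -0.3091)
  (0,1): δ = 110.30°  ·
  (0,2): δ = 6.36°  ✓
  (0,3): δ = 75.88°  ·
  (0,4): δ = 140.27°  ·
  (1,2): δ = 76.06°  ·
  (1,3): δ = 6.17°  ✓
  (1,4): δ = 70.57°  ·
  (2,3): δ = 97.76°  ·
  (2,4): δ = 33.37°  ✓
  (3,4): δ = 115.61°  ·
antipodal pairs: 3

count = 3; pairs: (0,2), (1,3), (2,4)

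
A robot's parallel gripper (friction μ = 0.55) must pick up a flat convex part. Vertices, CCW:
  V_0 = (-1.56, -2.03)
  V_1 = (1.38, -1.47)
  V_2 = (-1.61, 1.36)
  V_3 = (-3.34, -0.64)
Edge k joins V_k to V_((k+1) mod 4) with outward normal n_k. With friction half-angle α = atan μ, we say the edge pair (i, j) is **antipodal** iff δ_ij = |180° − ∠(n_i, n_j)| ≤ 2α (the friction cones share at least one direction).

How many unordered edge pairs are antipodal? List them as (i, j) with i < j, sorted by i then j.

α = atan 0.55 = 28.81°;  2α = 57.62°
n_0 = (+0.1871, -0.9823)
n_1 = (+0.6874, +0.7263)
n_2 = (-0.7563, +0.6542)
n_3 = (-0.6155, -0.7882)
  (0,1): δ = 54.21°  ✓
  (0,2): δ = 38.36°  ✓
  (0,3): δ = 131.23°  ·
  (1,2): δ = 87.43°  ·
  (1,3): δ = 5.44°  ✓
  (2,3): δ = 87.13°  ·
antipodal pairs: 3

count = 3; pairs: (0,1), (0,2), (1,3)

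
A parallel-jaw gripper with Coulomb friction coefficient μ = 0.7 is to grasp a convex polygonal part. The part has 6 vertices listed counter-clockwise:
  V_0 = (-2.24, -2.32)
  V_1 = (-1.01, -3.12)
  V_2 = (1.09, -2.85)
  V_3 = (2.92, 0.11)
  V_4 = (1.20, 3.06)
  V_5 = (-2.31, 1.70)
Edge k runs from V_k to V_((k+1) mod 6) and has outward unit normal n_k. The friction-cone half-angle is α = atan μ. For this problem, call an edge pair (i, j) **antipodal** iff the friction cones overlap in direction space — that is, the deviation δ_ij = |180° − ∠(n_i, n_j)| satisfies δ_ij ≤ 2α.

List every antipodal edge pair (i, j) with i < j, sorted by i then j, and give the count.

α = atan 0.7 = 34.99°;  2α = 69.98°
n_0 = (-0.5452, -0.8383)
n_1 = (+0.1275, -0.9918)
n_2 = (+0.8506, -0.5259)
n_3 = (+0.8639, +0.5037)
n_4 = (-0.3613, +0.9325)
n_5 = (-0.9998, -0.0174)
  (0,1): δ = 139.63°  ·
  (0,2): δ = 88.69°  ·
  (0,3): δ = 26.72°  ✓
  (0,4): δ = 54.22°  ✓
  (0,5): δ = 124.04°  ·
  (1,2): δ = 129.05°  ·
  (1,3): δ = 67.08°  ✓
  (1,4): δ = 13.85°  ✓
  (1,5): δ = 83.67°  ·
  (2,3): δ = 118.03°  ·
  (2,4): δ = 37.09°  ✓
  (2,5): δ = 32.72°  ✓
  (3,4): δ = 99.06°  ·
  (3,5): δ = 29.25°  ✓
  (4,5): δ = 110.18°  ·
antipodal pairs: 7

count = 7; pairs: (0,3), (0,4), (1,3), (1,4), (2,4), (2,5), (3,5)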